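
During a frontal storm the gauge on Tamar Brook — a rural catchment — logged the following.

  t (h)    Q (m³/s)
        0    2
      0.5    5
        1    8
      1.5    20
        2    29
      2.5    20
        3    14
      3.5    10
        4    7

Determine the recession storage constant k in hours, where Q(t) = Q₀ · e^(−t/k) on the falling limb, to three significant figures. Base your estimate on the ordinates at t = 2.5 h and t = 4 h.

On the falling limb, Q drops from 20 to 7 m³/s between t = 2.5 h and t = 4 h (Δt = 1.5 h).
k = −Δt / ln(Q₂/Q₁) = −1.5 / ln(7/20) = 1.43 h.

k ≈ 1.43 h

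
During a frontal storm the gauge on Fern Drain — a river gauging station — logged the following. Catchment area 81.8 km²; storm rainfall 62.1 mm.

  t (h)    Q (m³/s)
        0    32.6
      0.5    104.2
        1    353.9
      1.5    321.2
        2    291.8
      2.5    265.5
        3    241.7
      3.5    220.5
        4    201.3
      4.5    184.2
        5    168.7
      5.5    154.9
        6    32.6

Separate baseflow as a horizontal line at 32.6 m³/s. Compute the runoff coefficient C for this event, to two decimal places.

C ≈ 0.76

ΣQ_DR = 2149 m³/s; V = ΣQ_DR·Δt = 3.869 × 10^6 m³.
Runoff depth d = V / A = 47.30 mm.
C = d / P = 47.30 / 62.1 = 0.76.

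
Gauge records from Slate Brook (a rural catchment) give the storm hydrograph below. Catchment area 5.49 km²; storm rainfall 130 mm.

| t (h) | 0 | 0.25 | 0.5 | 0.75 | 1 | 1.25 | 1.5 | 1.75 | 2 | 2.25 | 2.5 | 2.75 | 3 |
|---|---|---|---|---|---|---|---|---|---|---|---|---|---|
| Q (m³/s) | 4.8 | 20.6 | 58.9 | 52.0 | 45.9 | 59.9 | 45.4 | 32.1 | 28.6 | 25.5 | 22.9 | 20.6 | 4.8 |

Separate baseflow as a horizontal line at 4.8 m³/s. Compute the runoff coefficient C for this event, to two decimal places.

C ≈ 0.45

ΣQ_DR = 359.6 m³/s; V = ΣQ_DR·Δt = 3.236 × 10^5 m³.
Runoff depth d = V / A = 58.95 mm.
C = d / P = 58.95 / 130 = 0.45.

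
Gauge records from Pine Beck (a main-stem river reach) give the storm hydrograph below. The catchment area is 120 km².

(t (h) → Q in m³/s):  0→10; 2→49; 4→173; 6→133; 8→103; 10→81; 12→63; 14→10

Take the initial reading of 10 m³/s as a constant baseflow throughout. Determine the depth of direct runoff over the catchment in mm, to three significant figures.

Direct runoff: 0.0, 39.0, 163.0, 123.0, 93.0, 71.0, 53.0, 0.0 m³/s; ΣQ_DR = 542.0 m³/s.
V = ΣQ_DR · Δt = 542.0 × 7200 s = 3.902 × 10^6 m³.
Over A = 120 km², depth = V / A = 32.5 mm.

d ≈ 32.5 mm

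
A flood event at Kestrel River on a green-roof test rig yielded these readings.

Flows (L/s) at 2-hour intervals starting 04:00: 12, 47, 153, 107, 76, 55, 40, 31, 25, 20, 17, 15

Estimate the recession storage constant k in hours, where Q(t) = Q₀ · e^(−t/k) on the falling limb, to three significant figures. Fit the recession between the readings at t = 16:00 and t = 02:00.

On the falling limb, Q drops from 40 to 15 L/s between t = 16:00 and t = 02:00 (Δt = 10 h).
k = −Δt / ln(Q₂/Q₁) = −10 / ln(15/40) = 10.2 h.

k ≈ 10.2 h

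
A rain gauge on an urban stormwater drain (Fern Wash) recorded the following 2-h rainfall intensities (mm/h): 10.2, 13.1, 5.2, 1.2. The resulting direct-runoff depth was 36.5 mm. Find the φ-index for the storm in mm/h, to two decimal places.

φ ≈ 3.42 mm/h

Only the 3 blocks with intensity above φ contribute runoff: 10.2, 13.1, 5.2 mm/h.
Σ(I−φ)·Δt = d  ⇒  (10.2+13.1+5.2 − 3φ)·2 = 36.5
φ = (28.50 − 36.5/2) / 3 = 3.42 mm/h.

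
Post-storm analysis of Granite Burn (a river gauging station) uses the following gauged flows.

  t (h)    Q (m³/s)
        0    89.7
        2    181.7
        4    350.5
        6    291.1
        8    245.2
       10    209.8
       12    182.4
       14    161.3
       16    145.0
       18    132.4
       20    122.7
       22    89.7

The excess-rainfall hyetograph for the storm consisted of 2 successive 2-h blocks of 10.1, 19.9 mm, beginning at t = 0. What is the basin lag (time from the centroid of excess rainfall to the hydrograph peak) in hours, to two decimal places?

t_L ≈ 1.67 h

Centroid of excess rainfall: t_c = Σ P_i·t̄_i / ΣP_i = 2.3267 h (block centres at 1, 3 h).
Hydrograph peak occurs at t = 4 h, so basin lag t_L = 4 − 2.3267 = 1.67 h.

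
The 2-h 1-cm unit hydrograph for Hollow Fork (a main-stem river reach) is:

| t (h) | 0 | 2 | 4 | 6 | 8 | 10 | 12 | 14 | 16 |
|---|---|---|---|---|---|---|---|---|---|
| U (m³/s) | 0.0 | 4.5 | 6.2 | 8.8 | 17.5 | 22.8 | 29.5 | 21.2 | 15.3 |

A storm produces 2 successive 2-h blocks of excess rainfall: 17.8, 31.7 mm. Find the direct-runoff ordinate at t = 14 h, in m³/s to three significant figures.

Q ≈ 131 m³/s

By discrete convolution, Q_j = Σ (P_i / 10 mm) · U_{j−i}.
At t = 14 h (j=7): Q = (17.8/10)·21.2 + (31.7/10)·29.5 = 131 m³/s.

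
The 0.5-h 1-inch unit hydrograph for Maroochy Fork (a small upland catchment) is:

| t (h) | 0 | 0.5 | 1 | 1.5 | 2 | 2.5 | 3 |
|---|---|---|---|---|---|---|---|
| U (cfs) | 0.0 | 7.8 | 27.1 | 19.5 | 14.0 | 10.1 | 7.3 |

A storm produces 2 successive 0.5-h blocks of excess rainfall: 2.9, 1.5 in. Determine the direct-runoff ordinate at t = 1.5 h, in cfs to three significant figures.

By discrete convolution, Q_j = Σ (P_i / 1 in) · U_{j−i}.
At t = 1.5 h (j=3): Q = (2.9/1)·19.5 + (1.5/1)·27.1 = 97.2 cfs.

Q ≈ 97.2 cfs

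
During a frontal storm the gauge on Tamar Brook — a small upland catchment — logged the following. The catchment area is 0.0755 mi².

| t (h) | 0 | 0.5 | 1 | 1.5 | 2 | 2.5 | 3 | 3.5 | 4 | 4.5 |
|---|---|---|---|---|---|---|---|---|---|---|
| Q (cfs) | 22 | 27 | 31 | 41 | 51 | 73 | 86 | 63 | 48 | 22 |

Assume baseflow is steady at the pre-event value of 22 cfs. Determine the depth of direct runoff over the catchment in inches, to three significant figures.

Direct runoff: 0.0, 5.0, 9.0, 19.0, 29.0, 51.0, 64.0, 41.0, 26.0, 0.0 cfs; ΣQ_DR = 244.0 cfs.
V = ΣQ_DR · Δt = 244.0 × 1800 s = 4.392 × 10^5 ft³.
Over A = 0.0755 mi², depth = V / A = 2.50 in.

d ≈ 2.50 in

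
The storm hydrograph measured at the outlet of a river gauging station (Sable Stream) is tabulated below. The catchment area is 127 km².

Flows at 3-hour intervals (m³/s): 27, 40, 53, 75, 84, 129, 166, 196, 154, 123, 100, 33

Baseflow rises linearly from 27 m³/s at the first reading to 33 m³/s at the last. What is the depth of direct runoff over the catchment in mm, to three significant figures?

d ≈ 69.7 mm

Direct runoff: 0.00, 12.45, 24.91, 46.36, 54.82, 99.27, 135.73, 165.18, 122.64, 91.09, 67.55, 0.00 m³/s; ΣQ_DR = 820.0 m³/s.
V = ΣQ_DR · Δt = 820.0 × 10800 s = 8.856 × 10^6 m³.
Over A = 127 km², depth = V / A = 69.7 mm.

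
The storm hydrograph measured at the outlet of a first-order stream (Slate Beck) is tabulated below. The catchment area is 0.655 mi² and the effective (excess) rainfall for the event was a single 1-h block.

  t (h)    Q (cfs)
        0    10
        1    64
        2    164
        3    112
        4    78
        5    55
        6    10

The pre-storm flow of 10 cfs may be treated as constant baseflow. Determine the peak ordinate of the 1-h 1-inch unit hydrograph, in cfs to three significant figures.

U_p ≈ 154 cfs

Direct runoff: 0.0, 54.0, 154.0, 102.0, 68.0, 45.0, 0.0 cfs; ΣQ_DR = 423.0 cfs, peak = 154.0 cfs.
Runoff depth d = ΣQ_DR·Δt / A = 423.0 × 3600 / (0.655 mi²) = 1.001 in.
The 1-inch UH is the DRH scaled by (1 in)/d, so U_p = 154.0 × 1/1.001 = 154 cfs.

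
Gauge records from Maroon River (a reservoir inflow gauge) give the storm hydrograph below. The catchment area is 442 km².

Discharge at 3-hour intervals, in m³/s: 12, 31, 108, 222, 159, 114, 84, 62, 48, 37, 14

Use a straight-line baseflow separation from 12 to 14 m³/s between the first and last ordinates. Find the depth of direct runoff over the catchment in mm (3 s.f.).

d ≈ 18.3 mm

Direct runoff: 0.00, 18.80, 95.60, 209.40, 146.20, 101.00, 70.80, 48.60, 34.40, 23.20, 0.00 m³/s; ΣQ_DR = 748.0 m³/s.
V = ΣQ_DR · Δt = 748.0 × 10800 s = 8.078 × 10^6 m³.
Over A = 442 km², depth = V / A = 18.3 mm.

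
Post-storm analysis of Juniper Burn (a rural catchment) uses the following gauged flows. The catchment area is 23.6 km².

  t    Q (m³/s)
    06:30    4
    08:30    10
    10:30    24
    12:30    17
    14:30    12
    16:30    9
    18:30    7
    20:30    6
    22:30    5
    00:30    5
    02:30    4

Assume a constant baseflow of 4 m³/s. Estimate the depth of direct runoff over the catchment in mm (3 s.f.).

Direct runoff: 0.0, 6.0, 20.0, 13.0, 8.0, 5.0, 3.0, 2.0, 1.0, 1.0, 0.0 m³/s; ΣQ_DR = 59.00 m³/s.
V = ΣQ_DR · Δt = 59.00 × 7200 s = 4.248 × 10^5 m³.
Over A = 23.6 km², depth = V / A = 18.0 mm.

d ≈ 18.0 mm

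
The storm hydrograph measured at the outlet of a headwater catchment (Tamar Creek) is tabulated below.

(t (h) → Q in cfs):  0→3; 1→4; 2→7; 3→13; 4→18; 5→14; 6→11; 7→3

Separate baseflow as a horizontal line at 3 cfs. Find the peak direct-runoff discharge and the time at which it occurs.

Q_p = 15.0 cfs at t = 4 h

Subtracting baseflow gives direct-runoff ordinates: 0.0, 1.0, 4.0, 10.0, 15.0, 11.0, 8.0, 0.0 cfs.
The maximum is 15.0 cfs, occurring at the reading for t = 4 h.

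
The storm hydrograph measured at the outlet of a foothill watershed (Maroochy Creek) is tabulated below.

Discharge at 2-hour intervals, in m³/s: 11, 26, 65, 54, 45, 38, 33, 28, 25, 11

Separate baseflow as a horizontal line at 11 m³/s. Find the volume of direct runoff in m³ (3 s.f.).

V ≈ 1.63 × 10^6 m³

Direct-runoff ordinates (Q − Q_b): 0.0, 15.0, 54.0, 43.0, 34.0, 27.0, 22.0, 17.0, 14.0, 0.0 m³/s.
ΣQ_DR = 226.0 m³/s.
With Δt = 2 h = 7200 s, V = ΣQ_DR · Δt = 226.0 × 7200 = 1.63 × 10^6 m³.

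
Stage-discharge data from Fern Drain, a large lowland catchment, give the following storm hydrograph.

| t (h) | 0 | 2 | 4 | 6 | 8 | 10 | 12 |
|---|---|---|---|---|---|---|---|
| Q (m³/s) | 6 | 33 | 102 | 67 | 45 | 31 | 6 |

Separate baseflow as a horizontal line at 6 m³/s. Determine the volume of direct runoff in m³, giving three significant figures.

Direct-runoff ordinates (Q − Q_b): 0.0, 27.0, 96.0, 61.0, 39.0, 25.0, 0.0 m³/s.
ΣQ_DR = 248.0 m³/s.
With Δt = 2 h = 7200 s, V = ΣQ_DR · Δt = 248.0 × 7200 = 1.79 × 10^6 m³.

V ≈ 1.79 × 10^6 m³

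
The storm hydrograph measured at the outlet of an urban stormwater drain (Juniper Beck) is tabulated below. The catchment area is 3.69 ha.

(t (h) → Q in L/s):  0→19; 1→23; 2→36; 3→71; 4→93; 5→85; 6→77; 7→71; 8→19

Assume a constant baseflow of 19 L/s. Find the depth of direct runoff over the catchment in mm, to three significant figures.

d ≈ 31.5 mm

Direct runoff: 0.0, 4.0, 17.0, 52.0, 74.0, 66.0, 58.0, 52.0, 0.0 L/s; ΣQ_DR = 323.0 L/s.
V = ΣQ_DR · Δt = 323.0 × 3600 s = 1.163 × 10^6 L.
Over A = 3.69 ha, depth = V / A = 31.5 mm.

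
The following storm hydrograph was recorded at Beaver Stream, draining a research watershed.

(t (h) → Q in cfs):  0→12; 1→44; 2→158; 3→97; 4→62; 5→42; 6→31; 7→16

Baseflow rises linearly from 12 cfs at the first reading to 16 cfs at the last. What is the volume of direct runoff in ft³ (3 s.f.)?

Direct-runoff ordinates (Q − Q_b): 0.00, 31.43, 144.86, 83.29, 47.71, 27.14, 15.57, 0.00 cfs.
ΣQ_DR = 350.0 cfs.
With Δt = 1 h = 3600 s, V = ΣQ_DR · Δt = 350.0 × 3600 = 1.26 × 10^6 ft³.

V ≈ 1.26 × 10^6 ft³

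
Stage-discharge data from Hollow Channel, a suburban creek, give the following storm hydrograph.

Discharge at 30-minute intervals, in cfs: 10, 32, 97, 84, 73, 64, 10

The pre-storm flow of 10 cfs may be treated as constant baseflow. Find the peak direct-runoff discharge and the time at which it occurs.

Q_p = 87.0 cfs at t = 1 h

Subtracting baseflow gives direct-runoff ordinates: 0.0, 22.0, 87.0, 74.0, 63.0, 54.0, 0.0 cfs.
The maximum is 87.0 cfs, occurring at the reading for t = 1 h.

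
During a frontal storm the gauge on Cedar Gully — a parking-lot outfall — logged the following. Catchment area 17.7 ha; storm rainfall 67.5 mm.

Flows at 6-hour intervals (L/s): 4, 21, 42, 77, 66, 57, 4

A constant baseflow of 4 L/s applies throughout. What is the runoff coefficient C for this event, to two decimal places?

C ≈ 0.44

ΣQ_DR = 243.0 L/s; V = ΣQ_DR·Δt = 5.249 × 10^6 L.
Runoff depth d = V / A = 29.65 mm.
C = d / P = 29.65 / 67.5 = 0.44.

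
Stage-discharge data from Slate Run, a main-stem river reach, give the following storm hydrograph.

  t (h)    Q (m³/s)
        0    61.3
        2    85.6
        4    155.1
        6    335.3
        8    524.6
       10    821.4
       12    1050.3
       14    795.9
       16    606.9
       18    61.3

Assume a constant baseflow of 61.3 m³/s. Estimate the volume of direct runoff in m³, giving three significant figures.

V ≈ 2.80 × 10^7 m³

Direct-runoff ordinates (Q − Q_b): 0.0, 24.3, 93.8, 274.0, 463.3, 760.1, 989.0, 734.6, 545.6, 0.0 m³/s.
ΣQ_DR = 3885 m³/s.
With Δt = 2 h = 7200 s, V = ΣQ_DR · Δt = 3885 × 7200 = 2.80 × 10^7 m³.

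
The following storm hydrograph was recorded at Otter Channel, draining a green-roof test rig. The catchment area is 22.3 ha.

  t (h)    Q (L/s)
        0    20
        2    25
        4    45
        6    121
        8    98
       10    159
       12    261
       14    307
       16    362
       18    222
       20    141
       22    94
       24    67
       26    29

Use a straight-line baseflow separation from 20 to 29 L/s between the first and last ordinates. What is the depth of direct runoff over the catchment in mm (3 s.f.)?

d ≈ 51.9 mm

Direct runoff: 0.00, 4.31, 23.62, 98.92, 75.23, 135.54, 236.85, 282.15, 336.46, 195.77, 114.08, 66.38, 38.69, 0.00 L/s; ΣQ_DR = 1608 L/s.
V = ΣQ_DR · Δt = 1608 × 7200 s = 1.158 × 10^7 L.
Over A = 22.3 ha, depth = V / A = 51.9 mm.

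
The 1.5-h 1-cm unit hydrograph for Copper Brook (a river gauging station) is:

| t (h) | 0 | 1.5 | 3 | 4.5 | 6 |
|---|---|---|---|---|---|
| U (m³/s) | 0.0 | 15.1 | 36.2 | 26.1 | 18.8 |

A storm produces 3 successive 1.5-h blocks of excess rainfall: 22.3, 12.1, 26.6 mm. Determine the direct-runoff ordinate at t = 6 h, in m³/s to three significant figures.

By discrete convolution, Q_j = Σ (P_i / 10 mm) · U_{j−i}.
At t = 6 h (j=4): Q = (22.3/10)·18.8 + (12.1/10)·26.1 + (26.6/10)·36.2 = 170 m³/s.

Q ≈ 170 m³/s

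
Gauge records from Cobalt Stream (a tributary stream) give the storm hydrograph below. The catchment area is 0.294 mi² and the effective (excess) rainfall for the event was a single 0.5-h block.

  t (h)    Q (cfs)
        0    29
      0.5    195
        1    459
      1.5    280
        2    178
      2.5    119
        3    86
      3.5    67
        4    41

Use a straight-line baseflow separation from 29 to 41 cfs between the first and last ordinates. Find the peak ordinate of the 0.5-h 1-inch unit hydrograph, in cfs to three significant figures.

Direct runoff: 0.00, 164.50, 427.00, 246.50, 143.00, 82.50, 48.00, 27.50, 0.00 cfs; ΣQ_DR = 1139 cfs, peak = 427.00 cfs.
Runoff depth d = ΣQ_DR·Δt / A = 1139 × 1800 / (0.294 mi²) = 3.002 in.
The 1-inch UH is the DRH scaled by (1 in)/d, so U_p = 427.00 × 1/3.002 = 142 cfs.

U_p ≈ 142 cfs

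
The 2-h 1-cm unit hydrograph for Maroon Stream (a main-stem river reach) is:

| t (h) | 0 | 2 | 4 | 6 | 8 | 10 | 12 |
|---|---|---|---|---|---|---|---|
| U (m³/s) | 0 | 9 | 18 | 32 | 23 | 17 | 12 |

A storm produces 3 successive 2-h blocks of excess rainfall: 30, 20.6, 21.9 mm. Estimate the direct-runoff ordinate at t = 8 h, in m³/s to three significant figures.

Q ≈ 174 m³/s

By discrete convolution, Q_j = Σ (P_i / 10 mm) · U_{j−i}.
At t = 8 h (j=4): Q = (30/10)·23 + (20.6/10)·32 + (21.9/10)·18 = 174 m³/s.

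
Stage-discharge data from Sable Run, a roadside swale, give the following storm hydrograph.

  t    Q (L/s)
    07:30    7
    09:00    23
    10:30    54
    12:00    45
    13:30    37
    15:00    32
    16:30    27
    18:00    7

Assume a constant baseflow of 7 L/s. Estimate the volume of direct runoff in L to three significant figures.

V ≈ 9.50 × 10^5 L

Direct-runoff ordinates (Q − Q_b): 0.0, 16.0, 47.0, 38.0, 30.0, 25.0, 20.0, 0.0 L/s.
ΣQ_DR = 176.0 L/s.
With Δt = 1.5 h = 5400 s, V = ΣQ_DR · Δt = 176.0 × 5400 = 9.50 × 10^5 L.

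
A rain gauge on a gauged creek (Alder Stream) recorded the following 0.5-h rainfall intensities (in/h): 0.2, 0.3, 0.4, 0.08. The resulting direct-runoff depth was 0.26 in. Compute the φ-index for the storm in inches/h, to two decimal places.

Only the 3 blocks with intensity above φ contribute runoff: 0.2, 0.3, 0.4 in/h.
Σ(I−φ)·Δt = d  ⇒  (0.2+0.3+0.4 − 3φ)·0.5 = 0.26
φ = (0.9000 − 0.26/0.5) / 3 = 0.13 in/h.

φ ≈ 0.13 in/h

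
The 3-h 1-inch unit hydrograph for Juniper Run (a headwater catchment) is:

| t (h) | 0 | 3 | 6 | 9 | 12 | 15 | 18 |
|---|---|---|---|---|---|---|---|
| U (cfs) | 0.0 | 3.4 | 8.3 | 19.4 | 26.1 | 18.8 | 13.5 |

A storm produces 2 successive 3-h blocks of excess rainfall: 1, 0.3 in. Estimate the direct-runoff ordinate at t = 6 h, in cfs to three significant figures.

Q ≈ 9.32 cfs

By discrete convolution, Q_j = Σ (P_i / 1 in) · U_{j−i}.
At t = 6 h (j=2): Q = (1/1)·8.3 + (0.3/1)·3.4 = 9.32 cfs.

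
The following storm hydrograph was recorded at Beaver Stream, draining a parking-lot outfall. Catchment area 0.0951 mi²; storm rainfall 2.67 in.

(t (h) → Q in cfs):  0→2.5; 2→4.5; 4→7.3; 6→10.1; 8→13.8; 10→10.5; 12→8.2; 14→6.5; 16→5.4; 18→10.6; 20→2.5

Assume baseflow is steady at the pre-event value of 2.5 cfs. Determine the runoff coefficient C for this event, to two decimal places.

ΣQ_DR = 54.40 cfs; V = ΣQ_DR·Δt = 3.917 × 10^5 ft³.
Runoff depth d = V / A = 1.773 in.
C = d / P = 1.773 / 2.67 = 0.66.

C ≈ 0.66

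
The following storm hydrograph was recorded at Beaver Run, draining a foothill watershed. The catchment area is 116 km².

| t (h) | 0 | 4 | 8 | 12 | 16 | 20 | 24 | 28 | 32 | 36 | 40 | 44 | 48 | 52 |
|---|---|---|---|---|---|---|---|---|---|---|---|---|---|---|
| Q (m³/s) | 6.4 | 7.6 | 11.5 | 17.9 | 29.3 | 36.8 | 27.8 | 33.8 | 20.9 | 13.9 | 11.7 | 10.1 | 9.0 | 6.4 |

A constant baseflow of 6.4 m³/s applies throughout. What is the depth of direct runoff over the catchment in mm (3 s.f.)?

Direct runoff: 0.0, 1.2, 5.1, 11.5, 22.9, 30.4, 21.4, 27.4, 14.5, 7.5, 5.3, 3.7, 2.6, 0.0 m³/s; ΣQ_DR = 153.5 m³/s.
V = ΣQ_DR · Δt = 153.5 × 14400 s = 2.210 × 10^6 m³.
Over A = 116 km², depth = V / A = 19.1 mm.

d ≈ 19.1 mm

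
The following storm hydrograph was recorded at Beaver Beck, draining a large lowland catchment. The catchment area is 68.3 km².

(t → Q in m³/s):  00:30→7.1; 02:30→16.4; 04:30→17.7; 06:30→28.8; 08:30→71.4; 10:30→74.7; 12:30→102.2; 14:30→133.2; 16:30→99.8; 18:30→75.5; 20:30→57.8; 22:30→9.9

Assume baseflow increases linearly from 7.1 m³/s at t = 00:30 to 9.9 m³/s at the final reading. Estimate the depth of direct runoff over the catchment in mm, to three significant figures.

Direct runoff: 0.00, 9.05, 10.09, 20.94, 63.28, 66.33, 93.57, 124.32, 90.66, 66.11, 48.15, 0.00 m³/s; ΣQ_DR = 592.5 m³/s.
V = ΣQ_DR · Δt = 592.5 × 7200 s = 4.266 × 10^6 m³.
Over A = 68.3 km², depth = V / A = 62.5 mm.

d ≈ 62.5 mm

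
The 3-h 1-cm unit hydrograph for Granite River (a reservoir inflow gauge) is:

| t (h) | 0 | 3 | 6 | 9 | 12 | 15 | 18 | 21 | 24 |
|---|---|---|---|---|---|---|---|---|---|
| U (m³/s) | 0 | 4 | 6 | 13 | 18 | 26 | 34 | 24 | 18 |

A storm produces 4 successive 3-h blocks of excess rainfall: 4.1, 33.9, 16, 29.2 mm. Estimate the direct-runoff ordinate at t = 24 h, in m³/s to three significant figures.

Q ≈ 219 m³/s

By discrete convolution, Q_j = Σ (P_i / 10 mm) · U_{j−i}.
At t = 24 h (j=8): Q = (4.1/10)·18 + (33.9/10)·24 + (16/10)·34 + (29.2/10)·26 = 219 m³/s.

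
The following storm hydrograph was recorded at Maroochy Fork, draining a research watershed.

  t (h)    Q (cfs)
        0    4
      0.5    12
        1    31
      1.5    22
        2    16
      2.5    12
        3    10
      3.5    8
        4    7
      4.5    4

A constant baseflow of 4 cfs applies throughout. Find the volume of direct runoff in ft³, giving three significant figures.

Direct-runoff ordinates (Q − Q_b): 0.0, 8.0, 27.0, 18.0, 12.0, 8.0, 6.0, 4.0, 3.0, 0.0 cfs.
ΣQ_DR = 86.00 cfs.
With Δt = 0.5 h = 1800 s, V = ΣQ_DR · Δt = 86.00 × 1800 = 1.55 × 10^5 ft³.

V ≈ 1.55 × 10^5 ft³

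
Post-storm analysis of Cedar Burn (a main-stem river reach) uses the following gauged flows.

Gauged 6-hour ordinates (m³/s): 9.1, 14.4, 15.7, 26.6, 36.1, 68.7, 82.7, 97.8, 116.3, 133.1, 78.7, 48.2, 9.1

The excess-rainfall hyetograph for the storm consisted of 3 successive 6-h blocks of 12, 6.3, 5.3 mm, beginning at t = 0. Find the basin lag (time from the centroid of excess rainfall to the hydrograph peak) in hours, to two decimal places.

Centroid of excess rainfall: t_c = Σ P_i·t̄_i / ΣP_i = 7.2966 h (block centres at 3, 9, 15 h).
Hydrograph peak occurs at t = 54 h, so basin lag t_L = 54 − 7.2966 = 46.70 h.

t_L ≈ 46.70 h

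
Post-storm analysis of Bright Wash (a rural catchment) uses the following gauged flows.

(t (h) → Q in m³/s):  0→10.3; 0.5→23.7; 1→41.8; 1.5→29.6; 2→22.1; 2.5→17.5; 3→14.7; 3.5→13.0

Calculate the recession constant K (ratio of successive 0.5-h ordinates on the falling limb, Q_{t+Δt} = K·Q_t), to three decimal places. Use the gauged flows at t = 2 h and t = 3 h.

K ≈ 0.816

Using the recession-limb readings at t = 2 h and t = 3 h: Q falls from 22.1 to 14.7 m³/s over 2 intervals.
K = (Q₂/Q₁)^(1/2) = (14.7/22.1)^(1/2) = 0.816.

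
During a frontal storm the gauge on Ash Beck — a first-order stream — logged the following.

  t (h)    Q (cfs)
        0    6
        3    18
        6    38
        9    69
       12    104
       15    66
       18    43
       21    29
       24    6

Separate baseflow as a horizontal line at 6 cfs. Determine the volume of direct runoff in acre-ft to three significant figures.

Direct-runoff ordinates (Q − Q_b): 0.0, 12.0, 32.0, 63.0, 98.0, 60.0, 37.0, 23.0, 0.0 cfs.
ΣQ_DR = 325.0 cfs.
With Δt = 3 h = 10800 s, V = ΣQ_DR · Δt = 325.0 × 10800 = 3.51 × 10^6 ft³ = 80.6 acre-ft.

V ≈ 80.6 acre-ft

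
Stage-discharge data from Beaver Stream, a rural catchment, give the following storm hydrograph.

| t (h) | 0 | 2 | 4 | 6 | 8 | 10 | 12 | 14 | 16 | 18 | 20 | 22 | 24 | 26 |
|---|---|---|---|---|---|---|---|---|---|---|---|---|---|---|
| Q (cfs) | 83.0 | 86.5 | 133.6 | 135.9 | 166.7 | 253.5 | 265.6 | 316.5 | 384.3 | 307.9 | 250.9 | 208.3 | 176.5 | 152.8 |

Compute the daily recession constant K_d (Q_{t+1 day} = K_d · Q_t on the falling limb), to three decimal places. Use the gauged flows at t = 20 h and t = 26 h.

Between t = 20 h and t = 26 h the flow falls from 250.9 to 152.8 cfs over 3×2 h = 6 h.
Per-interval ratio K = (152.8/250.9)^(1/3) = 0.8476; K_d = K^(24/2) = 0.138.

K_d ≈ 0.138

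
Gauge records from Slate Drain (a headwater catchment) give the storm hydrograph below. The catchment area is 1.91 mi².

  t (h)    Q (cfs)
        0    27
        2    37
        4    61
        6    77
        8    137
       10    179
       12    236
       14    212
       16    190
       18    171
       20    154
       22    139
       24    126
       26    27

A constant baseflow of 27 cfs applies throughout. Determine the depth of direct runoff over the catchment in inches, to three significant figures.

d ≈ 2.26 in

Direct runoff: 0.0, 10.0, 34.0, 50.0, 110.0, 152.0, 209.0, 185.0, 163.0, 144.0, 127.0, 112.0, 99.0, 0.0 cfs; ΣQ_DR = 1395 cfs.
V = ΣQ_DR · Δt = 1395 × 7200 s = 1.004 × 10^7 ft³.
Over A = 1.91 mi², depth = V / A = 2.26 in.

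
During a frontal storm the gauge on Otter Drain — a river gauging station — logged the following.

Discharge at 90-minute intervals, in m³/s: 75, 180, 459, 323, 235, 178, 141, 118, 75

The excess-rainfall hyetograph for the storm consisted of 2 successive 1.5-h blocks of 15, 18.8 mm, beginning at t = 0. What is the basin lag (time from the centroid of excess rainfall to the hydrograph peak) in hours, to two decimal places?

Centroid of excess rainfall: t_c = Σ P_i·t̄_i / ΣP_i = 1.5843 h (block centres at 0.75, 2.25 h).
Hydrograph peak occurs at t = 3 h, so basin lag t_L = 3 − 1.5843 = 1.42 h.

t_L ≈ 1.42 h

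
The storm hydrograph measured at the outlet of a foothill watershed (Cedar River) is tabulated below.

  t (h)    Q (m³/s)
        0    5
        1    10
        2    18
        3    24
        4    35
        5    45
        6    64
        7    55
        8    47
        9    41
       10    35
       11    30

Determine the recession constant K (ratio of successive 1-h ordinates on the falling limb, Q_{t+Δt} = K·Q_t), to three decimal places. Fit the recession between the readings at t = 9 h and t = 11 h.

K ≈ 0.855

Using the recession-limb readings at t = 9 h and t = 11 h: Q falls from 41 to 30 m³/s over 2 intervals.
K = (Q₂/Q₁)^(1/2) = (30/41)^(1/2) = 0.855.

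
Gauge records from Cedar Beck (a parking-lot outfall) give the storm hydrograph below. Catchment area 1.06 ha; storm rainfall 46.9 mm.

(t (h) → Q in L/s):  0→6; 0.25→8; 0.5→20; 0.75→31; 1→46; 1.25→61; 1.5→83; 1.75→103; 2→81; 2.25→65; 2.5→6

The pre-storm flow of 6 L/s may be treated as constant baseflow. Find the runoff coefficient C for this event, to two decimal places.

C ≈ 0.80

ΣQ_DR = 444.0 L/s; V = ΣQ_DR·Δt = 3.996 × 10^5 L.
Runoff depth d = V / A = 37.70 mm.
C = d / P = 37.70 / 46.9 = 0.80.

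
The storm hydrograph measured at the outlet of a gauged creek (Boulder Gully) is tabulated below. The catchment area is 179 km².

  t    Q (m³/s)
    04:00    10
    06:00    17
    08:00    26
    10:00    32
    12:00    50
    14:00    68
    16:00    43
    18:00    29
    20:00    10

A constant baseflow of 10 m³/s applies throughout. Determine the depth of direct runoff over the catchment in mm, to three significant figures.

Direct runoff: 0.0, 7.0, 16.0, 22.0, 40.0, 58.0, 33.0, 19.0, 0.0 m³/s; ΣQ_DR = 195.0 m³/s.
V = ΣQ_DR · Δt = 195.0 × 7200 s = 1.404 × 10^6 m³.
Over A = 179 km², depth = V / A = 7.84 mm.

d ≈ 7.84 mm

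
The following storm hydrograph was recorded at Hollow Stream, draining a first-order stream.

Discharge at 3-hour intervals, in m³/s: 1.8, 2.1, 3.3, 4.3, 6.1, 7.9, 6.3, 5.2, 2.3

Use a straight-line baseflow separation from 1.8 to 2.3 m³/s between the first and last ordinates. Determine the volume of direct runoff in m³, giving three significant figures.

V ≈ 2.25 × 10^5 m³

Direct-runoff ordinates (Q − Q_b): 0.00, 0.24, 1.38, 2.31, 4.05, 5.79, 4.12, 2.96, 0.00 m³/s.
ΣQ_DR = 20.85 m³/s.
With Δt = 3 h = 10800 s, V = ΣQ_DR · Δt = 20.85 × 10800 = 2.25 × 10^5 m³.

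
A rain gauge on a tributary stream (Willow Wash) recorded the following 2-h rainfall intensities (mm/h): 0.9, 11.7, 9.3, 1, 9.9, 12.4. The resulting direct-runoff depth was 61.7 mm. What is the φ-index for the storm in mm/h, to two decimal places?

Only the 4 blocks with intensity above φ contribute runoff: 11.7, 9.3, 9.9, 12.4 mm/h.
Σ(I−φ)·Δt = d  ⇒  (11.7+9.3+9.9+12.4 − 4φ)·2 = 61.7
φ = (43.30 − 61.7/2) / 4 = 3.11 mm/h.

φ ≈ 3.11 mm/h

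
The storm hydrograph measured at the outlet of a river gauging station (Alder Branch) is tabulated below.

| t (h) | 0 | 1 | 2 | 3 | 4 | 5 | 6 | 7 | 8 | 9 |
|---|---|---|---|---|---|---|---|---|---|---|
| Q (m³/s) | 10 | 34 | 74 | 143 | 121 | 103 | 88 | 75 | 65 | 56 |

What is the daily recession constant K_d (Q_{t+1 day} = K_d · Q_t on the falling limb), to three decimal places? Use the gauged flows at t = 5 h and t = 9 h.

Between t = 5 h and t = 9 h the flow falls from 103 to 56 m³/s over 4×1 h = 4 h.
Per-interval ratio K = (56/103)^(1/4) = 0.8587; K_d = K^(24/1) = 0.026.

K_d ≈ 0.026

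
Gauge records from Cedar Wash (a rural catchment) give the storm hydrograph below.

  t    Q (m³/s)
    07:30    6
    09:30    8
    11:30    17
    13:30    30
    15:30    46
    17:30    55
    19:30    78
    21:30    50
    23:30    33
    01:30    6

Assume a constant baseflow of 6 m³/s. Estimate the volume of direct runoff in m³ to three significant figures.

Direct-runoff ordinates (Q − Q_b): 0.0, 2.0, 11.0, 24.0, 40.0, 49.0, 72.0, 44.0, 27.0, 0.0 m³/s.
ΣQ_DR = 269.0 m³/s.
With Δt = 2 h = 7200 s, V = ΣQ_DR · Δt = 269.0 × 7200 = 1.94 × 10^6 m³.

V ≈ 1.94 × 10^6 m³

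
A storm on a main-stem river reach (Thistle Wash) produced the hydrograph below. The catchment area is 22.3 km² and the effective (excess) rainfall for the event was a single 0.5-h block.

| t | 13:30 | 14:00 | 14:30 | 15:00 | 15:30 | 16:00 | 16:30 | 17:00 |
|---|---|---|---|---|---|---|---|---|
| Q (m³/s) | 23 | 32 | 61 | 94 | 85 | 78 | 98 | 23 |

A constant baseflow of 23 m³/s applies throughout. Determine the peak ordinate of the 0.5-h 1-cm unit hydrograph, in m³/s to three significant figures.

Direct runoff: 0.0, 9.0, 38.0, 71.0, 62.0, 55.0, 75.0, 0.0 m³/s; ΣQ_DR = 310.0 m³/s, peak = 75.0 m³/s.
Runoff depth d = ΣQ_DR·Δt / A = 310.0 × 1800 / (22.3 km²) = 25.02 mm.
The 1-cm UH is the DRH scaled by (10 mm)/d, so U_p = 75.0 × 10/25.02 = 30.0 m³/s.

U_p ≈ 30.0 m³/s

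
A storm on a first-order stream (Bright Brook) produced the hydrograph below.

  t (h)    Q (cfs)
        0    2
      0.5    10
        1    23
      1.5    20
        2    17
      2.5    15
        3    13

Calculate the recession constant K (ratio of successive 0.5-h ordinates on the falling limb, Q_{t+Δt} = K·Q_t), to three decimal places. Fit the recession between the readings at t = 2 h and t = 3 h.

K ≈ 0.874

Using the recession-limb readings at t = 2 h and t = 3 h: Q falls from 17 to 13 cfs over 2 intervals.
K = (Q₂/Q₁)^(1/2) = (13/17)^(1/2) = 0.874.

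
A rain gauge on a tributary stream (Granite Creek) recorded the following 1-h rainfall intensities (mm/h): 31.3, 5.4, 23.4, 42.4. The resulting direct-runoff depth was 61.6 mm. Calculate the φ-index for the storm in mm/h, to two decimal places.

φ ≈ 11.83 mm/h

Only the 3 blocks with intensity above φ contribute runoff: 31.3, 23.4, 42.4 mm/h.
Σ(I−φ)·Δt = d  ⇒  (31.3+23.4+42.4 − 3φ)·1 = 61.6
φ = (97.10 − 61.6/1) / 3 = 11.83 mm/h.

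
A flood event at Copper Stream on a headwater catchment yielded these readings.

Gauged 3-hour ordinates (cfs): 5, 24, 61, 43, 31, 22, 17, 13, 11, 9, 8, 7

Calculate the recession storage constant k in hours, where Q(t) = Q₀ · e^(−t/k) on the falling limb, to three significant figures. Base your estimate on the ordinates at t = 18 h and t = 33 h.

k ≈ 16.9 h

On the falling limb, Q drops from 17 to 7 cfs between t = 18 h and t = 33 h (Δt = 15 h).
k = −Δt / ln(Q₂/Q₁) = −15 / ln(7/17) = 16.9 h.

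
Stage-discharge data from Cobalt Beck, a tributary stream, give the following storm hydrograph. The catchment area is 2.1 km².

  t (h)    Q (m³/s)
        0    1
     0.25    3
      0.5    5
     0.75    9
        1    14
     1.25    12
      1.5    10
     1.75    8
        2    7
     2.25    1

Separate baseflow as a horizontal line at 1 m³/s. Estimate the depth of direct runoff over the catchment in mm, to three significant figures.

d ≈ 25.7 mm

Direct runoff: 0.0, 2.0, 4.0, 8.0, 13.0, 11.0, 9.0, 7.0, 6.0, 0.0 m³/s; ΣQ_DR = 60.00 m³/s.
V = ΣQ_DR · Δt = 60.00 × 900 s = 54000 m³.
Over A = 2.1 km², depth = V / A = 25.7 mm.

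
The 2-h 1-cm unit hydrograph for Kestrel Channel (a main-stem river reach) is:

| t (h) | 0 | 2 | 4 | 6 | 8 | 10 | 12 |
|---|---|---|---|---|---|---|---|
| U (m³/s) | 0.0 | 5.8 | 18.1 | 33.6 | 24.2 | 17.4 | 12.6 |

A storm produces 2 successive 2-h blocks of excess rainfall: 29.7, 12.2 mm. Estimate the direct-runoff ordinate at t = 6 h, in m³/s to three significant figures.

Q ≈ 122 m³/s

By discrete convolution, Q_j = Σ (P_i / 10 mm) · U_{j−i}.
At t = 6 h (j=3): Q = (29.7/10)·33.6 + (12.2/10)·18.1 = 122 m³/s.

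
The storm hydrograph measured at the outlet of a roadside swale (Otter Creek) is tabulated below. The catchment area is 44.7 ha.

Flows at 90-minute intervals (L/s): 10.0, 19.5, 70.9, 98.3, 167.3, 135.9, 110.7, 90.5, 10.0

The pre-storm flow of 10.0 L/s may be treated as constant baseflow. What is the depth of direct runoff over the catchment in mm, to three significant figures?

Direct runoff: 0.0, 9.5, 60.9, 88.3, 157.3, 125.9, 100.7, 80.5, 0.0 L/s; ΣQ_DR = 623.1 L/s.
V = ΣQ_DR · Δt = 623.1 × 5400 s = 3.365 × 10^6 L.
Over A = 44.7 ha, depth = V / A = 7.53 mm.

d ≈ 7.53 mm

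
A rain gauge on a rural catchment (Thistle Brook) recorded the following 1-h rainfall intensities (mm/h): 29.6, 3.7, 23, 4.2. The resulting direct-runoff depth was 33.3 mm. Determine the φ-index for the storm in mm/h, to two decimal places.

φ ≈ 9.65 mm/h

Only the 2 blocks with intensity above φ contribute runoff: 29.6, 23 mm/h.
Σ(I−φ)·Δt = d  ⇒  (29.6+23 − 2φ)·1 = 33.3
φ = (52.60 − 33.3/1) / 2 = 9.65 mm/h.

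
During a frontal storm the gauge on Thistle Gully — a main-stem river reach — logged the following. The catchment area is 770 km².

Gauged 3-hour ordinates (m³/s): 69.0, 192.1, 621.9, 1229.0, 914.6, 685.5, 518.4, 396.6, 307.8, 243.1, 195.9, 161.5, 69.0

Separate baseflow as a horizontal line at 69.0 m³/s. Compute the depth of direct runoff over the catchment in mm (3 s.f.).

Direct runoff: 0.0, 123.1, 552.9, 1160.0, 845.6, 616.5, 449.4, 327.6, 238.8, 174.1, 126.9, 92.5, 0.0 m³/s; ΣQ_DR = 4707 m³/s.
V = ΣQ_DR · Δt = 4707 × 10800 s = 5.084 × 10^7 m³.
Over A = 770 km², depth = V / A = 66.0 mm.

d ≈ 66.0 mm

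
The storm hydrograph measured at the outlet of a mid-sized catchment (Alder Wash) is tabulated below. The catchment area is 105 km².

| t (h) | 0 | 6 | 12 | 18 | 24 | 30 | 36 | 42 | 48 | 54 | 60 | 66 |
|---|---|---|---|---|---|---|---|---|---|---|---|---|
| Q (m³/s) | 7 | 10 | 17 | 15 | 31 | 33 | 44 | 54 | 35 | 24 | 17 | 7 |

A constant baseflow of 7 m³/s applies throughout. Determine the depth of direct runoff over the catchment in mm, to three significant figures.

d ≈ 43.2 mm

Direct runoff: 0.0, 3.0, 10.0, 8.0, 24.0, 26.0, 37.0, 47.0, 28.0, 17.0, 10.0, 0.0 m³/s; ΣQ_DR = 210.0 m³/s.
V = ΣQ_DR · Δt = 210.0 × 21600 s = 4.536 × 10^6 m³.
Over A = 105 km², depth = V / A = 43.2 mm.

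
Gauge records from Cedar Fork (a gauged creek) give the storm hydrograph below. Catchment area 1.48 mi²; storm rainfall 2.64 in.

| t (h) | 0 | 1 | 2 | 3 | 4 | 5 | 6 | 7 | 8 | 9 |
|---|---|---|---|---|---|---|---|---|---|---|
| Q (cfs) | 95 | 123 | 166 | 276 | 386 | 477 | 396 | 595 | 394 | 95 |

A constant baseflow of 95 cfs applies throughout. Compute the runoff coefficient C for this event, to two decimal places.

ΣQ_DR = 2053 cfs; V = ΣQ_DR·Δt = 7.391 × 10^6 ft³.
Runoff depth d = V / A = 2.150 in.
C = d / P = 2.150 / 2.64 = 0.81.

C ≈ 0.81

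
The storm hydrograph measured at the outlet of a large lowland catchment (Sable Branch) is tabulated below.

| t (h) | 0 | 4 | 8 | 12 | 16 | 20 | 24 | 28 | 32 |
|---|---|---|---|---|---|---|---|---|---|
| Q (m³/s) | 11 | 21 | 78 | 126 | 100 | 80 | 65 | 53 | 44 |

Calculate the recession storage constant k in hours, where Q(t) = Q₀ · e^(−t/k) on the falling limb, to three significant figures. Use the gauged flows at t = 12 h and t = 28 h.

k ≈ 18.5 h

On the falling limb, Q drops from 126 to 53 m³/s between t = 12 h and t = 28 h (Δt = 16 h).
k = −Δt / ln(Q₂/Q₁) = −16 / ln(53/126) = 18.5 h.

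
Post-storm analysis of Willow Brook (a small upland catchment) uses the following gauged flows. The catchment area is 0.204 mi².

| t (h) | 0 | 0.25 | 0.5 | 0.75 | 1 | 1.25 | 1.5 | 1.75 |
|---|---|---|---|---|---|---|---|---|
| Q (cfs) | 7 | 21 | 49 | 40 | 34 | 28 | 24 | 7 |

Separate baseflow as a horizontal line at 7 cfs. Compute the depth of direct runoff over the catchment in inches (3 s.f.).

d ≈ 0.292 in

Direct runoff: 0.0, 14.0, 42.0, 33.0, 27.0, 21.0, 17.0, 0.0 cfs; ΣQ_DR = 154.0 cfs.
V = ΣQ_DR · Δt = 154.0 × 900 s = 1.386 × 10^5 ft³.
Over A = 0.204 mi², depth = V / A = 0.292 in.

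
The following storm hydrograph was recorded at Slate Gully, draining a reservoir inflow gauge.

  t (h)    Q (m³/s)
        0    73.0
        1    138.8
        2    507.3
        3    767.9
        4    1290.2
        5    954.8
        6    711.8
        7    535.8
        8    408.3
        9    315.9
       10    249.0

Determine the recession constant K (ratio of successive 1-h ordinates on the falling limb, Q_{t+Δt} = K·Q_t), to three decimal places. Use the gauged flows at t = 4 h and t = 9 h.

K ≈ 0.755

Using the recession-limb readings at t = 4 h and t = 9 h: Q falls from 1290.2 to 315.9 m³/s over 5 intervals.
K = (Q₂/Q₁)^(1/5) = (315.9/1290.2)^(1/5) = 0.755.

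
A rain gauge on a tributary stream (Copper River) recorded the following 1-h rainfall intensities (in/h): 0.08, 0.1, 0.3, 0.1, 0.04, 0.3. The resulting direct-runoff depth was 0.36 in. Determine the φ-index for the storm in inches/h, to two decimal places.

φ ≈ 0.12 in/h

Only the 2 blocks with intensity above φ contribute runoff: 0.3, 0.3 in/h.
Σ(I−φ)·Δt = d  ⇒  (0.3+0.3 − 2φ)·1 = 0.36
φ = (0.6000 − 0.36/1) / 2 = 0.12 in/h.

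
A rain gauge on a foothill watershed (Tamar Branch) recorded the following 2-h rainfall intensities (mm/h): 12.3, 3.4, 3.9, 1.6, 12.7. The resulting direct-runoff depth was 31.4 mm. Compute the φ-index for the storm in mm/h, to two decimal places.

φ ≈ 4.65 mm/h

Only the 2 blocks with intensity above φ contribute runoff: 12.3, 12.7 mm/h.
Σ(I−φ)·Δt = d  ⇒  (12.3+12.7 − 2φ)·2 = 31.4
φ = (25.00 − 31.4/2) / 2 = 4.65 mm/h.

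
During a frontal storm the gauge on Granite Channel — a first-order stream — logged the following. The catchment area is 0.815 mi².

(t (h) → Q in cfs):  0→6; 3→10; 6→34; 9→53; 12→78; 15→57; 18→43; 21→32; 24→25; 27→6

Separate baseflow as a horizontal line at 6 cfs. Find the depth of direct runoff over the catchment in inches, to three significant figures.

Direct runoff: 0.0, 4.0, 28.0, 47.0, 72.0, 51.0, 37.0, 26.0, 19.0, 0.0 cfs; ΣQ_DR = 284.0 cfs.
V = ΣQ_DR · Δt = 284.0 × 10800 s = 3.067 × 10^6 ft³.
Over A = 0.815 mi², depth = V / A = 1.62 in.

d ≈ 1.62 in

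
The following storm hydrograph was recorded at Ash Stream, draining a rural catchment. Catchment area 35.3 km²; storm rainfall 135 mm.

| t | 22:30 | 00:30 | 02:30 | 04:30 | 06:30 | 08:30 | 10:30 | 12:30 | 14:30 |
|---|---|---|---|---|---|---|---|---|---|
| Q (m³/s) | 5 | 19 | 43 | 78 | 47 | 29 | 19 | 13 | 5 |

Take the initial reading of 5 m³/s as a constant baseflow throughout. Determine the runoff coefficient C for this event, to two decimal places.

C ≈ 0.32

ΣQ_DR = 213.0 m³/s; V = ΣQ_DR·Δt = 1.534 × 10^6 m³.
Runoff depth d = V / A = 43.44 mm.
C = d / P = 43.44 / 135 = 0.32.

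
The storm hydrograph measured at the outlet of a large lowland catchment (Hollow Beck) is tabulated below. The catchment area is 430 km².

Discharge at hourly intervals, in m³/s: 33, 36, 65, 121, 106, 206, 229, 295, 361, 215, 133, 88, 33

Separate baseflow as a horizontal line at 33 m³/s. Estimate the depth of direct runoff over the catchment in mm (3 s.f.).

Direct runoff: 0.0, 3.0, 32.0, 88.0, 73.0, 173.0, 196.0, 262.0, 328.0, 182.0, 100.0, 55.0, 0.0 m³/s; ΣQ_DR = 1492 m³/s.
V = ΣQ_DR · Δt = 1492 × 3600 s = 5.371 × 10^6 m³.
Over A = 430 km², depth = V / A = 12.5 mm.

d ≈ 12.5 mm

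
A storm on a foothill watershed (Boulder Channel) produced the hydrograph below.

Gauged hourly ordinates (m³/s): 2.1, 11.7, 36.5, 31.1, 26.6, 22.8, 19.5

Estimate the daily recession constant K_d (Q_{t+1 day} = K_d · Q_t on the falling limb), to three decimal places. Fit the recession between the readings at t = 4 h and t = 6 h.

K_d ≈ 0.024

Between t = 4 h and t = 6 h the flow falls from 26.6 to 19.5 m³/s over 2×1 h = 2 h.
Per-interval ratio K = (19.5/26.6)^(1/2) = 0.8562; K_d = K^(24/1) = 0.024.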